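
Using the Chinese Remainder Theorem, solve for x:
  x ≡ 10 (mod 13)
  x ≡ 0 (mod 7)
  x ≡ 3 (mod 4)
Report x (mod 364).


Moduli 13, 7, 4 are pairwise coprime; by CRT there is a unique solution modulo M = 13 · 7 · 4 = 364.
Solve pairwise, accumulating the modulus:
  Start with x ≡ 10 (mod 13).
  Combine with x ≡ 0 (mod 7): since gcd(13, 7) = 1, we get a unique residue mod 91.
    Write x = 10 + 13·t and substitute into x ≡ 0 (mod 7): 13·t ≡ 0 − 10 = -10 (mod 7).
    Reduce coefficients mod 7: 6·t ≡ 4 (mod 7).
    The inverse of 6 mod 7 is 6 (since 6·6 = 36 = 5·7 + 1), so t ≡ 6·4 = 24 ≡ 3 (mod 7).
    Then x = 10 + 13·3 = 49, valid modulo lcm(13, 7) = 91: x ≡ 49 (mod 91).
  Combine with x ≡ 3 (mod 4): since gcd(91, 4) = 1, we get a unique residue mod 364.
    Write x = 49 + 91·t and substitute into x ≡ 3 (mod 4): 91·t ≡ 3 − 49 = -46 (mod 4).
    Reduce coefficients mod 4: 3·t ≡ 2 (mod 4).
    The inverse of 3 mod 4 is 3 (since 3·3 = 9 = 2·4 + 1), so t ≡ 3·2 = 6 ≡ 2 (mod 4).
    Then x = 49 + 91·2 = 231, valid modulo lcm(91, 4) = 364: x ≡ 231 (mod 364).
Verify: 231 mod 13 = 10 ✓, 231 mod 7 = 0 ✓, 231 mod 4 = 3 ✓.

x ≡ 231 (mod 364).


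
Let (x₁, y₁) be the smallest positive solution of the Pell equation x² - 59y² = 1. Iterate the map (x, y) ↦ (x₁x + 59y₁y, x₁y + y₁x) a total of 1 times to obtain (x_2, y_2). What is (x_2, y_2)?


Step 1: Find the fundamental solution (x₁, y₁) of x² - 59y² = 1.
  Expand √59 as a continued fraction. a₀ = ⌊√59⌋ = 7; iterate m_{k+1} = d_k·a_k − m_k, d_{k+1} = (59 − m_{k+1}²)/d_k, a_{k+1} = ⌊(a₀ + m_{k+1})/d_{k+1}⌋ (starting m₀ = 0, d₀ = 1), with convergents p_k = a_k·p_{k-1} + p_{k-2}, q_k = a_k·q_{k-1} + q_{k-2} (p₋₁ = 1, q₋₁ = 0):
  k = 0: a₀ = 7; p₀/q₀ = 7/1; p₀² − 59·q₀² = 49 − 59 = -10.
  k = 1: m = 7, d = 10, a = ⌊(7 + 7)/10⌋ = 1; p/q = (1·7 + 1)/(1·1 + 0) = 8/1; p² − 59·q² = 64 − 59 = 5.
  k = 2: m = 3, d = 5, a = ⌊(7 + 3)/5⌋ = 2; p/q = (2·8 + 7)/(2·1 + 1) = 23/3; p² − 59·q² = 529 − 531 = -2.
  k = 3: m = 7, d = 2, a = ⌊(7 + 7)/2⌋ = 7; p/q = (7·23 + 8)/(7·3 + 1) = 169/22; p² − 59·q² = 28561 − 28556 = 5.
  k = 4: m = 7, d = 5, a = ⌊(7 + 7)/5⌋ = 2; p/q = (2·169 + 23)/(2·22 + 3) = 361/47; p² − 59·q² = 130321 − 130331 = -10.
  k = 5: m = 3, d = 10, a = ⌊(7 + 3)/10⌋ = 1; p/q = (1·361 + 169)/(1·47 + 22) = 530/69; p² − 59·q² = 280900 − 280899 = 1.
  The first convergent with p² − 59·q² = 1 gives the fundamental solution (x₁, y₁) = (530, 69).
Step 2: Apply the recurrence (x_{n+1}, y_{n+1}) = (x₁x_n + 59y₁y_n, x₁y_n + y₁x_n) repeatedly.
  From (x_1, y_1) = (530, 69): x_2 = 530·530 + 59·69·69 = 561799; y_2 = 530·69 + 69·530 = 73140.
Step 3: Verify x_2² - 59·y_2² = 315618116401 - 315618116400 = 1 (should be 1). ✓

(x_1, y_1) = (530, 69); (x_2, y_2) = (561799, 73140).


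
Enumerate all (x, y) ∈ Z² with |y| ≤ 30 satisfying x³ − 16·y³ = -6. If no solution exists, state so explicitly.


The equation is x³ - 16y³ = -6. For fixed y, x³ = 16·y³ − 6, so a solution requires the RHS to be a perfect cube.
Strategy: iterate y from -30 to 30, compute RHS = 16·y³ − 6, and check whether it is a (positive or negative) perfect cube.
Check small values of y:
  y = 0: RHS = -6 is not a perfect cube.
  y = 1: RHS = 10 is not a perfect cube.
  y = -1: RHS = -22 is not a perfect cube.
  y = 2: RHS = 122 is not a perfect cube.
  y = -2: RHS = -134 is not a perfect cube.
  y = 3: RHS = 426 is not a perfect cube.
  y = -3: RHS = -438 is not a perfect cube.
Continuing the search up to |y| = 30 finds no solutions either.
No (x, y) in the scanned range satisfies the equation.

No integer solutions with |y| ≤ 30.


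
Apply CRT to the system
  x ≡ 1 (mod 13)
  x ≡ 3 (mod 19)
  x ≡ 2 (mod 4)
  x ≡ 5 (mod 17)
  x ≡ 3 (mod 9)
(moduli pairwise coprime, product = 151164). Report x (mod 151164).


Product of moduli M = 13 · 19 · 4 · 17 · 9 = 151164.
Merge one congruence at a time:
  Start: x ≡ 1 (mod 13).
  Combine with x ≡ 3 (mod 19); new modulus lcm = 247.
    Write x = 1 + 13·t and substitute into x ≡ 3 (mod 19): 13·t ≡ 3 − 1 = 2 (mod 19).
    The inverse of 13 mod 19 is 3 (since 13·3 = 39 = 2·19 + 1), so t ≡ 3·2 = 6 ≡ 6 (mod 19).
    Then x = 1 + 13·6 = 79, valid modulo lcm(13, 19) = 247: x ≡ 79 (mod 247).
  Combine with x ≡ 2 (mod 4); new modulus lcm = 988.
    Write x = 79 + 247·t and substitute into x ≡ 2 (mod 4): 247·t ≡ 2 − 79 = -77 (mod 4).
    Reduce coefficients mod 4: 3·t ≡ 3 (mod 4).
    The inverse of 3 mod 4 is 3 (since 3·3 = 9 = 2·4 + 1), so t ≡ 3·3 = 9 ≡ 1 (mod 4).
    Then x = 79 + 247·1 = 326, valid modulo lcm(247, 4) = 988: x ≡ 326 (mod 988).
  Combine with x ≡ 5 (mod 17); new modulus lcm = 16796.
    Write x = 326 + 988·t and substitute into x ≡ 5 (mod 17): 988·t ≡ 5 − 326 = -321 (mod 17).
    Reduce coefficients mod 17: 2·t ≡ 2 (mod 17).
    The inverse of 2 mod 17 is 9 (since 2·9 = 18 = 1·17 + 1), so t ≡ 9·2 = 18 ≡ 1 (mod 17).
    Then x = 326 + 988·1 = 1314, valid modulo lcm(988, 17) = 16796: x ≡ 1314 (mod 16796).
  Combine with x ≡ 3 (mod 9); new modulus lcm = 151164.
    Write x = 1314 + 16796·t and substitute into x ≡ 3 (mod 9): 16796·t ≡ 3 − 1314 = -1311 (mod 9).
    Reduce coefficients mod 9: 2·t ≡ 3 (mod 9).
    The inverse of 2 mod 9 is 5 (since 2·5 = 10 = 1·9 + 1), so t ≡ 5·3 = 15 ≡ 6 (mod 9).
    Then x = 1314 + 16796·6 = 102090, valid modulo lcm(16796, 9) = 151164: x ≡ 102090 (mod 151164).
Verify against each original: 102090 mod 13 = 1, 102090 mod 19 = 3, 102090 mod 4 = 2, 102090 mod 17 = 5, 102090 mod 9 = 3.

x ≡ 102090 (mod 151164).


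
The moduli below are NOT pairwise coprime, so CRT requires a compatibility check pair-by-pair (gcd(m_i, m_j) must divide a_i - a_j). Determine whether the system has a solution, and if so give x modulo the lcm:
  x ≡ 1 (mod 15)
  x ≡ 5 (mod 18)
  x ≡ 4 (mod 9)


Moduli 15, 18, 9 are not pairwise coprime, so CRT works modulo lcm(m_i) when all pairwise compatibility conditions hold.
Pairwise compatibility: gcd(m_i, m_j) must divide a_i - a_j for every pair.
Merge one congruence at a time:
  Start: x ≡ 1 (mod 15).
  Combine with x ≡ 5 (mod 18): gcd(15, 18) = 3, and 5 - 1 = 4 is NOT divisible by 3.
    ⇒ system is inconsistent (no integer solution).

No solution (the system is inconsistent).


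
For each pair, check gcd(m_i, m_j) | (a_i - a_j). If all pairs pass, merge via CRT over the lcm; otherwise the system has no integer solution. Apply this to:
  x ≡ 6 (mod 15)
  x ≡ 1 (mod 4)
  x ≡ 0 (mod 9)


Moduli 15, 4, 9 are not pairwise coprime, so CRT works modulo lcm(m_i) when all pairwise compatibility conditions hold.
Pairwise compatibility: gcd(m_i, m_j) must divide a_i - a_j for every pair.
Merge one congruence at a time:
  Start: x ≡ 6 (mod 15).
  Combine with x ≡ 1 (mod 4): gcd(15, 4) = 1; 1 - 6 = -5, which IS divisible by 1, so compatible.
    Write x = 6 + 15·t and substitute into x ≡ 1 (mod 4): 15·t ≡ 1 − 6 = -5 (mod 4).
    Reduce coefficients mod 4: 3·t ≡ 3 (mod 4).
    The inverse of 3 mod 4 is 3 (since 3·3 = 9 = 2·4 + 1), so t ≡ 3·3 = 9 ≡ 1 (mod 4).
    Then x = 6 + 15·1 = 21, valid modulo lcm(15, 4) = 60: x ≡ 21 (mod 60).
  Combine with x ≡ 0 (mod 9): gcd(60, 9) = 3; 0 - 21 = -21, which IS divisible by 3, so compatible.
    Write x = 21 + 60·t and substitute into x ≡ 0 (mod 9): 60·t ≡ 0 − 21 = -21 (mod 9).
    Divide the congruence (and modulus) by g = 3: 20·t ≡ -7 (mod 3).
    Reduce coefficients mod 3: 2·t ≡ 2 (mod 3).
    The inverse of 2 mod 3 is 2 (since 2·2 = 4 = 1·3 + 1), so t ≡ 2·2 = 4 ≡ 1 (mod 3).
    Then x = 21 + 60·1 = 81, valid modulo lcm(60, 9) = 180: x ≡ 81 (mod 180).
Verify: 81 mod 15 = 6, 81 mod 4 = 1, 81 mod 9 = 0.

x ≡ 81 (mod 180).


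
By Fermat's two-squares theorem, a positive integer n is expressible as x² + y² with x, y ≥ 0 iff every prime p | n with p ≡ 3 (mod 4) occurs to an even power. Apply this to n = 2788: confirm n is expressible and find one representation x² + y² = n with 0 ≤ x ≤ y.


Step 1: Factor n = 2788 = 2^2 · 17 · 41.
Step 2: Check the mod-4 condition on each prime factor: 2 = 2 (special); 17 ≡ 1 (mod 4), exponent 1; 41 ≡ 1 (mod 4), exponent 1.
All primes ≡ 3 (mod 4) appear to even exponent (or don't appear), so by the two-squares theorem n IS expressible as a sum of two squares.
Step 3: Build a representation. Group n = k² · m with k = 2 and m = 17 · 41 = 697 (a product of primes ≡ 1 (mod 4)); a representation of m scales to one of n via (k·x)² + (k·y)² = k²(x² + y²). Each prime p ≡ 1 (mod 4) is itself a sum of two squares; find a² by testing p − a² for a perfect square:
  17: 17 − 1² = 16 = 4² ⇒ 17 = 1² + 4².
  41: 41 − 1² = 40, 41 − 2² = 37, 41 − 3² = 32, 41 − 4² = 25 = 5² ⇒ 41 = 4² + 5².
  Combine using the Brahmagupta–Fibonacci identity (a² + b²)(c² + d²) = (ac − bd)² + (ad + bc)² = (ac + bd)² + (ad − bc)²:
  17 · 41 = 697: from (1² + 4²)(4² + 5²), take (1·4 − 4·5, 1·5 + 4·4) = (4 − 20, 5 + 16) = (-16, 21); dropping signs (only squares matter) gives (16, 21); check 16² + 21² = 256 + 441 = 697 ✓.
  Scale by k = 2: (2·16, 2·21) = (32, 42).
Step 4: Order so x ≤ y and verify: 32² + 42² = 1024 + 1764 = 2788 = n. ✓

n = 2788 = 32² + 42² (one valid representation with x ≤ y).


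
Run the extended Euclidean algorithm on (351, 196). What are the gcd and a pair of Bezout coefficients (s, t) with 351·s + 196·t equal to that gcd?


Euclidean algorithm on (351, 196) — divide until remainder is 0:
  351 = 1 · 196 + 155
  196 = 1 · 155 + 41
  155 = 3 · 41 + 32
  41 = 1 · 32 + 9
  32 = 3 · 9 + 5
  9 = 1 · 5 + 4
  5 = 1 · 4 + 1
  4 = 4 · 1 + 0
gcd(351, 196) = 1.
Track Bezout coefficients alongside the remainders: start with r₀ = 351 = a·1 + b·0 (s = 1, t = 0) and r₁ = 196 = a·0 + b·1 (s = 0, t = 1); each new remainder r_{k+1} = r_{k-1} − q_k·r_k inherits s_{k+1} = s_{k-1} − q_k·s_k, t_{k+1} = t_{k-1} − q_k·t_k, so r_k = a·s_k + b·t_k at every step:
  q = 1: r = 155, s = 1 − 1·0 = 1, t = 0 − 1·1 = -1  (check: 351·1 + 196·(-1) = 155)
  q = 1: r = 41, s = 0 − 1·1 = -1, t = 1 − 1·(-1) = 2  (check: 351·(-1) + 196·2 = 41)
  q = 3: r = 32, s = 1 − 3·(-1) = 4, t = -1 − 3·2 = -7  (check: 351·4 + 196·(-7) = 32)
  q = 1: r = 9, s = -1 − 1·4 = -5, t = 2 − 1·(-7) = 9  (check: 351·(-5) + 196·9 = 9)
  q = 3: r = 5, s = 4 − 3·(-5) = 19, t = -7 − 3·9 = -34  (check: 351·19 + 196·(-34) = 5)
  q = 1: r = 4, s = -5 − 1·19 = -24, t = 9 − 1·(-34) = 43  (check: 351·(-24) + 196·43 = 4)
  q = 1: r = 1, s = 19 − 1·(-24) = 43, t = -34 − 1·43 = -77  (check: 351·43 + 196·(-77) = 1)
The row with r = 1 (the gcd) gives the Bezout coefficients s = 43, t = -77.
Result: 351 · (43) + 196 · (-77) = 1.

gcd(351, 196) = 1; s = 43, t = -77 (check: 351·43 + 196·(-77) = 1).


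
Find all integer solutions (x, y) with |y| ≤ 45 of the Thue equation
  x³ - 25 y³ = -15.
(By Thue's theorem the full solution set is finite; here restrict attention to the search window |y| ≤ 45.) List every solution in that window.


The equation is x³ - 25y³ = -15. For fixed y, x³ = 25·y³ − 15, so a solution requires the RHS to be a perfect cube.
Strategy: iterate y from -45 to 45, compute RHS = 25·y³ − 15, and check whether it is a (positive or negative) perfect cube.
Check small values of y:
  y = 0: RHS = -15 is not a perfect cube.
  y = 1: RHS = 10 is not a perfect cube.
  y = -1: RHS = -40 is not a perfect cube.
  y = 2: RHS = 185 is not a perfect cube.
  y = -2: RHS = -215 is not a perfect cube.
  y = 3: RHS = 660 is not a perfect cube.
  y = -3: RHS = -690 is not a perfect cube.
Continuing the search up to |y| = 45 finds no solutions either.
No (x, y) in the scanned range satisfies the equation.

No integer solutions with |y| ≤ 45.


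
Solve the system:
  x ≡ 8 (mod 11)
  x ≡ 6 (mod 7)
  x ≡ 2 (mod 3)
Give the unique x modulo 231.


Moduli 11, 7, 3 are pairwise coprime; by CRT there is a unique solution modulo M = 11 · 7 · 3 = 231.
Solve pairwise, accumulating the modulus:
  Start with x ≡ 8 (mod 11).
  Combine with x ≡ 6 (mod 7): since gcd(11, 7) = 1, we get a unique residue mod 77.
    Write x = 8 + 11·t and substitute into x ≡ 6 (mod 7): 11·t ≡ 6 − 8 = -2 (mod 7).
    Reduce coefficients mod 7: 4·t ≡ 5 (mod 7).
    The inverse of 4 mod 7 is 2 (since 4·2 = 8 = 1·7 + 1), so t ≡ 2·5 = 10 ≡ 3 (mod 7).
    Then x = 8 + 11·3 = 41, valid modulo lcm(11, 7) = 77: x ≡ 41 (mod 77).
  Combine with x ≡ 2 (mod 3): since gcd(77, 3) = 1, we get a unique residue mod 231.
    Write x = 41 + 77·t and substitute into x ≡ 2 (mod 3): 77·t ≡ 2 − 41 = -39 (mod 3).
    Reduce coefficients mod 3: 2·t ≡ 0 (mod 3).
    The inverse of 2 mod 3 is 2 (since 2·2 = 4 = 1·3 + 1), so t ≡ 2·0 = 0 ≡ 0 (mod 3).
    Then x = 41 + 77·0 = 41, valid modulo lcm(77, 3) = 231: x ≡ 41 (mod 231).
Verify: 41 mod 11 = 8 ✓, 41 mod 7 = 6 ✓, 41 mod 3 = 2 ✓.

x ≡ 41 (mod 231).


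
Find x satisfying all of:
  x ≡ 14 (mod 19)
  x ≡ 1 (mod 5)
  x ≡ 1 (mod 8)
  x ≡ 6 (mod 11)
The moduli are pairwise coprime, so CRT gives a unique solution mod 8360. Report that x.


Product of moduli M = 19 · 5 · 8 · 11 = 8360.
Merge one congruence at a time:
  Start: x ≡ 14 (mod 19).
  Combine with x ≡ 1 (mod 5); new modulus lcm = 95.
    Write x = 14 + 19·t and substitute into x ≡ 1 (mod 5): 19·t ≡ 1 − 14 = -13 (mod 5).
    Reduce coefficients mod 5: 4·t ≡ 2 (mod 5).
    The inverse of 4 mod 5 is 4 (since 4·4 = 16 = 3·5 + 1), so t ≡ 4·2 = 8 ≡ 3 (mod 5).
    Then x = 14 + 19·3 = 71, valid modulo lcm(19, 5) = 95: x ≡ 71 (mod 95).
  Combine with x ≡ 1 (mod 8); new modulus lcm = 760.
    Write x = 71 + 95·t and substitute into x ≡ 1 (mod 8): 95·t ≡ 1 − 71 = -70 (mod 8).
    Reduce coefficients mod 8: 7·t ≡ 2 (mod 8).
    The inverse of 7 mod 8 is 7 (since 7·7 = 49 = 6·8 + 1), so t ≡ 7·2 = 14 ≡ 6 (mod 8).
    Then x = 71 + 95·6 = 641, valid modulo lcm(95, 8) = 760: x ≡ 641 (mod 760).
  Combine with x ≡ 6 (mod 11); new modulus lcm = 8360.
    Write x = 641 + 760·t and substitute into x ≡ 6 (mod 11): 760·t ≡ 6 − 641 = -635 (mod 11).
    Reduce coefficients mod 11: 1·t ≡ 3 (mod 11).
    So t ≡ 3 (mod 11).
    Then x = 641 + 760·3 = 2921, valid modulo lcm(760, 11) = 8360: x ≡ 2921 (mod 8360).
Verify against each original: 2921 mod 19 = 14, 2921 mod 5 = 1, 2921 mod 8 = 1, 2921 mod 11 = 6.

x ≡ 2921 (mod 8360).


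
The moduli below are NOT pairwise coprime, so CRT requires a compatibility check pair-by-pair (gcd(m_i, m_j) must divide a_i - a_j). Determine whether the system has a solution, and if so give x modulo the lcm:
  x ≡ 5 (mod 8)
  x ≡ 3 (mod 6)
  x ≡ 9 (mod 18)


Moduli 8, 6, 18 are not pairwise coprime, so CRT works modulo lcm(m_i) when all pairwise compatibility conditions hold.
Pairwise compatibility: gcd(m_i, m_j) must divide a_i - a_j for every pair.
Merge one congruence at a time:
  Start: x ≡ 5 (mod 8).
  Combine with x ≡ 3 (mod 6): gcd(8, 6) = 2; 3 - 5 = -2, which IS divisible by 2, so compatible.
    Write x = 5 + 8·t and substitute into x ≡ 3 (mod 6): 8·t ≡ 3 − 5 = -2 (mod 6).
    Divide the congruence (and modulus) by g = 2: 4·t ≡ -1 (mod 3).
    Reduce coefficients mod 3: 1·t ≡ 2 (mod 3).
    So t ≡ 2 (mod 3).
    Then x = 5 + 8·2 = 21, valid modulo lcm(8, 6) = 24: x ≡ 21 (mod 24).
  Combine with x ≡ 9 (mod 18): gcd(24, 18) = 6; 9 - 21 = -12, which IS divisible by 6, so compatible.
    Write x = 21 + 24·t and substitute into x ≡ 9 (mod 18): 24·t ≡ 9 − 21 = -12 (mod 18).
    Divide the congruence (and modulus) by g = 6: 4·t ≡ -2 (mod 3).
    Reduce coefficients mod 3: 1·t ≡ 1 (mod 3).
    So t ≡ 1 (mod 3).
    Then x = 21 + 24·1 = 45, valid modulo lcm(24, 18) = 72: x ≡ 45 (mod 72).
Verify: 45 mod 8 = 5, 45 mod 6 = 3, 45 mod 18 = 9.

x ≡ 45 (mod 72).


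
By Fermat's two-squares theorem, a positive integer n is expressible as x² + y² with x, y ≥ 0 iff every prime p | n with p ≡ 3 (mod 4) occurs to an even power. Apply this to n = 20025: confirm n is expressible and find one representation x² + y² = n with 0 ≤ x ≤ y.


Step 1: Factor n = 20025 = 3^2 · 5^2 · 89.
Step 2: Check the mod-4 condition on each prime factor: 3 ≡ 3 (mod 4), exponent 2 (must be even); 5 ≡ 1 (mod 4), exponent 2; 89 ≡ 1 (mod 4), exponent 1.
All primes ≡ 3 (mod 4) appear to even exponent (or don't appear), so by the two-squares theorem n IS expressible as a sum of two squares.
Step 3: Build a representation. Group n = k² · m with k = 3 and m = 5 · 5 · 89 = 2225 (a product of primes ≡ 1 (mod 4)); a representation of m scales to one of n via (k·x)² + (k·y)² = k²(x² + y²). Each prime p ≡ 1 (mod 4) is itself a sum of two squares; find a² by testing p − a² for a perfect square:
  5: 5 − 1² = 4 = 2² ⇒ 5 = 1² + 2².
  89: 89 − 1² = 88, 89 − 2² = 85, 89 − 3² = 80, 89 − 4² = 73, 89 − 5² = 64 = 8² ⇒ 89 = 5² + 8².
  Combine using the Brahmagupta–Fibonacci identity (a² + b²)(c² + d²) = (ac − bd)² + (ad + bc)² = (ac + bd)² + (ad − bc)²:
  5 · 5 = 25: from (1² + 2²)(1² + 2²), take (1·1 − 2·2, 1·2 + 2·1) = (1 − 4, 2 + 2) = (-3, 4); dropping signs (only squares matter) gives (3, 4); check 3² + 4² = 9 + 16 = 25 ✓.
  25 · 89 = 2225: from (3² + 4²)(5² + 8²), take (3·5 − 4·8, 3·8 + 4·5) = (15 − 32, 24 + 20) = (-17, 44); dropping signs (only squares matter) gives (17, 44); check 17² + 44² = 289 + 1936 = 2225 ✓.
  Scale by k = 3: (3·17, 3·44) = (51, 132).
Step 4: Order so x ≤ y and verify: 51² + 132² = 2601 + 17424 = 20025 = n. ✓

n = 20025 = 51² + 132² (one valid representation with x ≤ y).


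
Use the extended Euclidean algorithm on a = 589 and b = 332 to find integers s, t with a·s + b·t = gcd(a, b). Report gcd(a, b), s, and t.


Euclidean algorithm on (589, 332) — divide until remainder is 0:
  589 = 1 · 332 + 257
  332 = 1 · 257 + 75
  257 = 3 · 75 + 32
  75 = 2 · 32 + 11
  32 = 2 · 11 + 10
  11 = 1 · 10 + 1
  10 = 10 · 1 + 0
gcd(589, 332) = 1.
Track Bezout coefficients alongside the remainders: start with r₀ = 589 = a·1 + b·0 (s = 1, t = 0) and r₁ = 332 = a·0 + b·1 (s = 0, t = 1); each new remainder r_{k+1} = r_{k-1} − q_k·r_k inherits s_{k+1} = s_{k-1} − q_k·s_k, t_{k+1} = t_{k-1} − q_k·t_k, so r_k = a·s_k + b·t_k at every step:
  q = 1: r = 257, s = 1 − 1·0 = 1, t = 0 − 1·1 = -1  (check: 589·1 + 332·(-1) = 257)
  q = 1: r = 75, s = 0 − 1·1 = -1, t = 1 − 1·(-1) = 2  (check: 589·(-1) + 332·2 = 75)
  q = 3: r = 32, s = 1 − 3·(-1) = 4, t = -1 − 3·2 = -7  (check: 589·4 + 332·(-7) = 32)
  q = 2: r = 11, s = -1 − 2·4 = -9, t = 2 − 2·(-7) = 16  (check: 589·(-9) + 332·16 = 11)
  q = 2: r = 10, s = 4 − 2·(-9) = 22, t = -7 − 2·16 = -39  (check: 589·22 + 332·(-39) = 10)
  q = 1: r = 1, s = -9 − 1·22 = -31, t = 16 − 1·(-39) = 55  (check: 589·(-31) + 332·55 = 1)
The row with r = 1 (the gcd) gives the Bezout coefficients s = -31, t = 55.
Result: 589 · (-31) + 332 · (55) = 1.

gcd(589, 332) = 1; s = -31, t = 55 (check: 589·(-31) + 332·55 = 1).


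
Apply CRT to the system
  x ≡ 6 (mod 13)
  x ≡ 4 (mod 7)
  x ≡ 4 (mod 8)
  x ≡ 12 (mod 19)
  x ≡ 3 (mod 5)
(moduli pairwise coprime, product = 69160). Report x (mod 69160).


Product of moduli M = 13 · 7 · 8 · 19 · 5 = 69160.
Merge one congruence at a time:
  Start: x ≡ 6 (mod 13).
  Combine with x ≡ 4 (mod 7); new modulus lcm = 91.
    Write x = 6 + 13·t and substitute into x ≡ 4 (mod 7): 13·t ≡ 4 − 6 = -2 (mod 7).
    Reduce coefficients mod 7: 6·t ≡ 5 (mod 7).
    The inverse of 6 mod 7 is 6 (since 6·6 = 36 = 5·7 + 1), so t ≡ 6·5 = 30 ≡ 2 (mod 7).
    Then x = 6 + 13·2 = 32, valid modulo lcm(13, 7) = 91: x ≡ 32 (mod 91).
  Combine with x ≡ 4 (mod 8); new modulus lcm = 728.
    Write x = 32 + 91·t and substitute into x ≡ 4 (mod 8): 91·t ≡ 4 − 32 = -28 (mod 8).
    Reduce coefficients mod 8: 3·t ≡ 4 (mod 8).
    The inverse of 3 mod 8 is 3 (since 3·3 = 9 = 1·8 + 1), so t ≡ 3·4 = 12 ≡ 4 (mod 8).
    Then x = 32 + 91·4 = 396, valid modulo lcm(91, 8) = 728: x ≡ 396 (mod 728).
  Combine with x ≡ 12 (mod 19); new modulus lcm = 13832.
    Write x = 396 + 728·t and substitute into x ≡ 12 (mod 19): 728·t ≡ 12 − 396 = -384 (mod 19).
    Reduce coefficients mod 19: 6·t ≡ 15 (mod 19).
    The inverse of 6 mod 19 is 16 (since 6·16 = 96 = 5·19 + 1), so t ≡ 16·15 = 240 ≡ 12 (mod 19).
    Then x = 396 + 728·12 = 9132, valid modulo lcm(728, 19) = 13832: x ≡ 9132 (mod 13832).
  Combine with x ≡ 3 (mod 5); new modulus lcm = 69160.
    Write x = 9132 + 13832·t and substitute into x ≡ 3 (mod 5): 13832·t ≡ 3 − 9132 = -9129 (mod 5).
    Reduce coefficients mod 5: 2·t ≡ 1 (mod 5).
    The inverse of 2 mod 5 is 3 (since 2·3 = 6 = 1·5 + 1), so t ≡ 3·1 = 3 ≡ 3 (mod 5).
    Then x = 9132 + 13832·3 = 50628, valid modulo lcm(13832, 5) = 69160: x ≡ 50628 (mod 69160).
Verify against each original: 50628 mod 13 = 6, 50628 mod 7 = 4, 50628 mod 8 = 4, 50628 mod 19 = 12, 50628 mod 5 = 3.

x ≡ 50628 (mod 69160).


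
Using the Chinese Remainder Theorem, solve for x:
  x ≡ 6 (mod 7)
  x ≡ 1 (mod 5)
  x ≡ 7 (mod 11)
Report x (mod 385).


Moduli 7, 5, 11 are pairwise coprime; by CRT there is a unique solution modulo M = 7 · 5 · 11 = 385.
Solve pairwise, accumulating the modulus:
  Start with x ≡ 6 (mod 7).
  Combine with x ≡ 1 (mod 5): since gcd(7, 5) = 1, we get a unique residue mod 35.
    Write x = 6 + 7·t and substitute into x ≡ 1 (mod 5): 7·t ≡ 1 − 6 = -5 (mod 5).
    Reduce coefficients mod 5: 2·t ≡ 0 (mod 5).
    The inverse of 2 mod 5 is 3 (since 2·3 = 6 = 1·5 + 1), so t ≡ 3·0 = 0 ≡ 0 (mod 5).
    Then x = 6 + 7·0 = 6, valid modulo lcm(7, 5) = 35: x ≡ 6 (mod 35).
  Combine with x ≡ 7 (mod 11): since gcd(35, 11) = 1, we get a unique residue mod 385.
    Write x = 6 + 35·t and substitute into x ≡ 7 (mod 11): 35·t ≡ 7 − 6 = 1 (mod 11).
    Reduce coefficients mod 11: 2·t ≡ 1 (mod 11).
    The inverse of 2 mod 11 is 6 (since 2·6 = 12 = 1·11 + 1), so t ≡ 6·1 = 6 ≡ 6 (mod 11).
    Then x = 6 + 35·6 = 216, valid modulo lcm(35, 11) = 385: x ≡ 216 (mod 385).
Verify: 216 mod 7 = 6 ✓, 216 mod 5 = 1 ✓, 216 mod 11 = 7 ✓.

x ≡ 216 (mod 385).


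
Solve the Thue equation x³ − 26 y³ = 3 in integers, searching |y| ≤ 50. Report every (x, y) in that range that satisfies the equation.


The equation is x³ - 26y³ = 3. For fixed y, x³ = 26·y³ + 3, so a solution requires the RHS to be a perfect cube.
Strategy: iterate y from -50 to 50, compute RHS = 26·y³ + 3, and check whether it is a (positive or negative) perfect cube.
Check small values of y:
  y = 0: RHS = 3 is not a perfect cube.
  y = 1: RHS = 29 is not a perfect cube.
  y = -1: RHS = -23 is not a perfect cube.
  y = 2: RHS = 211 is not a perfect cube.
  y = -2: RHS = -205 is not a perfect cube.
  y = 3: RHS = 705 is not a perfect cube.
  y = -3: RHS = -699 is not a perfect cube.
Continuing the search up to |y| = 50 finds no solutions either.
No (x, y) in the scanned range satisfies the equation.

No integer solutions with |y| ≤ 50.


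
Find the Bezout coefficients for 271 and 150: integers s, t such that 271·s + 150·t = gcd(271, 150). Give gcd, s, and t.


Euclidean algorithm on (271, 150) — divide until remainder is 0:
  271 = 1 · 150 + 121
  150 = 1 · 121 + 29
  121 = 4 · 29 + 5
  29 = 5 · 5 + 4
  5 = 1 · 4 + 1
  4 = 4 · 1 + 0
gcd(271, 150) = 1.
Track Bezout coefficients alongside the remainders: start with r₀ = 271 = a·1 + b·0 (s = 1, t = 0) and r₁ = 150 = a·0 + b·1 (s = 0, t = 1); each new remainder r_{k+1} = r_{k-1} − q_k·r_k inherits s_{k+1} = s_{k-1} − q_k·s_k, t_{k+1} = t_{k-1} − q_k·t_k, so r_k = a·s_k + b·t_k at every step:
  q = 1: r = 121, s = 1 − 1·0 = 1, t = 0 − 1·1 = -1  (check: 271·1 + 150·(-1) = 121)
  q = 1: r = 29, s = 0 − 1·1 = -1, t = 1 − 1·(-1) = 2  (check: 271·(-1) + 150·2 = 29)
  q = 4: r = 5, s = 1 − 4·(-1) = 5, t = -1 − 4·2 = -9  (check: 271·5 + 150·(-9) = 5)
  q = 5: r = 4, s = -1 − 5·5 = -26, t = 2 − 5·(-9) = 47  (check: 271·(-26) + 150·47 = 4)
  q = 1: r = 1, s = 5 − 1·(-26) = 31, t = -9 − 1·47 = -56  (check: 271·31 + 150·(-56) = 1)
The row with r = 1 (the gcd) gives the Bezout coefficients s = 31, t = -56.
Result: 271 · (31) + 150 · (-56) = 1.

gcd(271, 150) = 1; s = 31, t = -56 (check: 271·31 + 150·(-56) = 1).


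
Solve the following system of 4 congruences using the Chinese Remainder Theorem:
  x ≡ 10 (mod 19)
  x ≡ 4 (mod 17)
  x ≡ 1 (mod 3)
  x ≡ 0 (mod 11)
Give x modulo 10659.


Product of moduli M = 19 · 17 · 3 · 11 = 10659.
Merge one congruence at a time:
  Start: x ≡ 10 (mod 19).
  Combine with x ≡ 4 (mod 17); new modulus lcm = 323.
    Write x = 10 + 19·t and substitute into x ≡ 4 (mod 17): 19·t ≡ 4 − 10 = -6 (mod 17).
    Reduce coefficients mod 17: 2·t ≡ 11 (mod 17).
    The inverse of 2 mod 17 is 9 (since 2·9 = 18 = 1·17 + 1), so t ≡ 9·11 = 99 ≡ 14 (mod 17).
    Then x = 10 + 19·14 = 276, valid modulo lcm(19, 17) = 323: x ≡ 276 (mod 323).
  Combine with x ≡ 1 (mod 3); new modulus lcm = 969.
    Write x = 276 + 323·t and substitute into x ≡ 1 (mod 3): 323·t ≡ 1 − 276 = -275 (mod 3).
    Reduce coefficients mod 3: 2·t ≡ 1 (mod 3).
    The inverse of 2 mod 3 is 2 (since 2·2 = 4 = 1·3 + 1), so t ≡ 2·1 = 2 ≡ 2 (mod 3).
    Then x = 276 + 323·2 = 922, valid modulo lcm(323, 3) = 969: x ≡ 922 (mod 969).
  Combine with x ≡ 0 (mod 11); new modulus lcm = 10659.
    Write x = 922 + 969·t and substitute into x ≡ 0 (mod 11): 969·t ≡ 0 − 922 = -922 (mod 11).
    Reduce coefficients mod 11: 1·t ≡ 2 (mod 11).
    So t ≡ 2 (mod 11).
    Then x = 922 + 969·2 = 2860, valid modulo lcm(969, 11) = 10659: x ≡ 2860 (mod 10659).
Verify against each original: 2860 mod 19 = 10, 2860 mod 17 = 4, 2860 mod 3 = 1, 2860 mod 11 = 0.

x ≡ 2860 (mod 10659).


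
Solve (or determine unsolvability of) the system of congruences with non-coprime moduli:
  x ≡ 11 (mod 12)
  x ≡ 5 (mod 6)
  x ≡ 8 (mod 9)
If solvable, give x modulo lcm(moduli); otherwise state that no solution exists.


Moduli 12, 6, 9 are not pairwise coprime, so CRT works modulo lcm(m_i) when all pairwise compatibility conditions hold.
Pairwise compatibility: gcd(m_i, m_j) must divide a_i - a_j for every pair.
Merge one congruence at a time:
  Start: x ≡ 11 (mod 12).
  Combine with x ≡ 5 (mod 6): gcd(12, 6) = 6; 5 - 11 = -6, which IS divisible by 6, so compatible.
    Write x = 11 + 12·t and substitute into x ≡ 5 (mod 6): 12·t ≡ 5 − 11 = -6 (mod 6).
    Divide the congruence (and modulus) by g = 6: 2·t ≡ -1 (mod 1).
    Modulo 1 every t works; take t = 0.
    Then x = 11 + 12·0 = 11, valid modulo lcm(12, 6) = 12: x ≡ 11 (mod 12).
  Combine with x ≡ 8 (mod 9): gcd(12, 9) = 3; 8 - 11 = -3, which IS divisible by 3, so compatible.
    Write x = 11 + 12·t and substitute into x ≡ 8 (mod 9): 12·t ≡ 8 − 11 = -3 (mod 9).
    Divide the congruence (and modulus) by g = 3: 4·t ≡ -1 (mod 3).
    Reduce coefficients mod 3: 1·t ≡ 2 (mod 3).
    So t ≡ 2 (mod 3).
    Then x = 11 + 12·2 = 35, valid modulo lcm(12, 9) = 36: x ≡ 35 (mod 36).
Verify: 35 mod 12 = 11, 35 mod 6 = 5, 35 mod 9 = 8.

x ≡ 35 (mod 36).


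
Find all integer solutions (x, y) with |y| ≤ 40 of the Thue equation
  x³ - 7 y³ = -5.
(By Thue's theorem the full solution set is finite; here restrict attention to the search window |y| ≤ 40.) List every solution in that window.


The equation is x³ - 7y³ = -5. For fixed y, x³ = 7·y³ − 5, so a solution requires the RHS to be a perfect cube.
Strategy: iterate y from -40 to 40, compute RHS = 7·y³ − 5, and check whether it is a (positive or negative) perfect cube.
Check small values of y:
  y = 0: RHS = -5 is not a perfect cube.
  y = 1: RHS = 2 is not a perfect cube.
  y = -1: RHS = -12 is not a perfect cube.
  y = 2: RHS = 51 is not a perfect cube.
  y = -2: RHS = -61 is not a perfect cube.
  y = 3: RHS = 184 is not a perfect cube.
  y = -3: RHS = -194 is not a perfect cube.
Continuing the search up to |y| = 40 finds no solutions either.
No (x, y) in the scanned range satisfies the equation.

No integer solutions with |y| ≤ 40.


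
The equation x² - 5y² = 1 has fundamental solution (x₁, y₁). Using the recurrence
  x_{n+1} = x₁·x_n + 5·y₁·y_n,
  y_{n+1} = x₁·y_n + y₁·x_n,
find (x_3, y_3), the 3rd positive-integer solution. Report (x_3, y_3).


Step 1: Find the fundamental solution (x₁, y₁) of x² - 5y² = 1.
  Expand √5 as a continued fraction. a₀ = ⌊√5⌋ = 2; iterate m_{k+1} = d_k·a_k − m_k, d_{k+1} = (5 − m_{k+1}²)/d_k, a_{k+1} = ⌊(a₀ + m_{k+1})/d_{k+1}⌋ (starting m₀ = 0, d₀ = 1), with convergents p_k = a_k·p_{k-1} + p_{k-2}, q_k = a_k·q_{k-1} + q_{k-2} (p₋₁ = 1, q₋₁ = 0):
  k = 0: a₀ = 2; p₀/q₀ = 2/1; p₀² − 5·q₀² = 4 − 5 = -1.
  k = 1: m = 2, d = 1, a = ⌊(2 + 2)/1⌋ = 4; p/q = (4·2 + 1)/(4·1 + 0) = 9/4; p² − 5·q² = 81 − 80 = 1.
  The first convergent with p² − 5·q² = 1 gives the fundamental solution (x₁, y₁) = (9, 4).
Step 2: Apply the recurrence (x_{n+1}, y_{n+1}) = (x₁x_n + 5y₁y_n, x₁y_n + y₁x_n) repeatedly.
  From (x_1, y_1) = (9, 4): x_2 = 9·9 + 5·4·4 = 161; y_2 = 9·4 + 4·9 = 72.
  From (x_2, y_2) = (161, 72): x_3 = 9·161 + 5·4·72 = 2889; y_3 = 9·72 + 4·161 = 1292.
Step 3: Verify x_3² - 5·y_3² = 8346321 - 8346320 = 1 (should be 1). ✓

(x_1, y_1) = (9, 4); (x_3, y_3) = (2889, 1292).


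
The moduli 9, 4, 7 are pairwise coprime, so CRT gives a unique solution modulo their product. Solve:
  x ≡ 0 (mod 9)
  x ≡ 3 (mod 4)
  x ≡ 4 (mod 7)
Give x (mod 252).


Moduli 9, 4, 7 are pairwise coprime; by CRT there is a unique solution modulo M = 9 · 4 · 7 = 252.
Solve pairwise, accumulating the modulus:
  Start with x ≡ 0 (mod 9).
  Combine with x ≡ 3 (mod 4): since gcd(9, 4) = 1, we get a unique residue mod 36.
    Write x = 0 + 9·t and substitute into x ≡ 3 (mod 4): 9·t ≡ 3 − 0 = 3 (mod 4).
    Reduce coefficients mod 4: 1·t ≡ 3 (mod 4).
    So t ≡ 3 (mod 4).
    Then x = 0 + 9·3 = 27, valid modulo lcm(9, 4) = 36: x ≡ 27 (mod 36).
  Combine with x ≡ 4 (mod 7): since gcd(36, 7) = 1, we get a unique residue mod 252.
    Write x = 27 + 36·t and substitute into x ≡ 4 (mod 7): 36·t ≡ 4 − 27 = -23 (mod 7).
    Reduce coefficients mod 7: 1·t ≡ 5 (mod 7).
    So t ≡ 5 (mod 7).
    Then x = 27 + 36·5 = 207, valid modulo lcm(36, 7) = 252: x ≡ 207 (mod 252).
Verify: 207 mod 9 = 0 ✓, 207 mod 4 = 3 ✓, 207 mod 7 = 4 ✓.

x ≡ 207 (mod 252).


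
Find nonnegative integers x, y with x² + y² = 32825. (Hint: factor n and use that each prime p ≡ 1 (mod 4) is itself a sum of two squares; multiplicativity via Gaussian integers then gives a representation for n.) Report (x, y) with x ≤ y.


Step 1: Factor n = 32825 = 5^2 · 13 · 101.
Step 2: Check the mod-4 condition on each prime factor: 5 ≡ 1 (mod 4), exponent 2; 13 ≡ 1 (mod 4), exponent 1; 101 ≡ 1 (mod 4), exponent 1.
All primes ≡ 3 (mod 4) appear to even exponent (or don't appear), so by the two-squares theorem n IS expressible as a sum of two squares.
Step 3: Build a representation. Group n = k² · m with k = 5 and m = 13 · 101 = 1313 (a product of primes ≡ 1 (mod 4)); a representation of m scales to one of n via (k·x)² + (k·y)² = k²(x² + y²). Each prime p ≡ 1 (mod 4) is itself a sum of two squares; find a² by testing p − a² for a perfect square:
  13: 13 − 1² = 12, 13 − 2² = 9 = 3² ⇒ 13 = 2² + 3².
  101: 101 − 1² = 100 = 10² ⇒ 101 = 1² + 10².
  Combine using the Brahmagupta–Fibonacci identity (a² + b²)(c² + d²) = (ac − bd)² + (ad + bc)² = (ac + bd)² + (ad − bc)²:
  13 · 101 = 1313: from (2² + 3²)(1² + 10²), take (2·1 − 3·10, 2·10 + 3·1) = (2 − 30, 20 + 3) = (-28, 23); dropping signs (only squares matter) gives (28, 23); check 28² + 23² = 784 + 529 = 1313 ✓.
  Scale by k = 5: (5·28, 5·23) = (140, 115).
Step 4: Order so x ≤ y and verify: 115² + 140² = 13225 + 19600 = 32825 = n. ✓

n = 32825 = 115² + 140² (one valid representation with x ≤ y).


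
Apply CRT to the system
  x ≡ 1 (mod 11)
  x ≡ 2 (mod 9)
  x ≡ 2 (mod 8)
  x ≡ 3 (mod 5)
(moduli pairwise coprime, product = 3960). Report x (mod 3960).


Product of moduli M = 11 · 9 · 8 · 5 = 3960.
Merge one congruence at a time:
  Start: x ≡ 1 (mod 11).
  Combine with x ≡ 2 (mod 9); new modulus lcm = 99.
    Write x = 1 + 11·t and substitute into x ≡ 2 (mod 9): 11·t ≡ 2 − 1 = 1 (mod 9).
    Reduce coefficients mod 9: 2·t ≡ 1 (mod 9).
    The inverse of 2 mod 9 is 5 (since 2·5 = 10 = 1·9 + 1), so t ≡ 5·1 = 5 ≡ 5 (mod 9).
    Then x = 1 + 11·5 = 56, valid modulo lcm(11, 9) = 99: x ≡ 56 (mod 99).
  Combine with x ≡ 2 (mod 8); new modulus lcm = 792.
    Write x = 56 + 99·t and substitute into x ≡ 2 (mod 8): 99·t ≡ 2 − 56 = -54 (mod 8).
    Reduce coefficients mod 8: 3·t ≡ 2 (mod 8).
    The inverse of 3 mod 8 is 3 (since 3·3 = 9 = 1·8 + 1), so t ≡ 3·2 = 6 ≡ 6 (mod 8).
    Then x = 56 + 99·6 = 650, valid modulo lcm(99, 8) = 792: x ≡ 650 (mod 792).
  Combine with x ≡ 3 (mod 5); new modulus lcm = 3960.
    Write x = 650 + 792·t and substitute into x ≡ 3 (mod 5): 792·t ≡ 3 − 650 = -647 (mod 5).
    Reduce coefficients mod 5: 2·t ≡ 3 (mod 5).
    The inverse of 2 mod 5 is 3 (since 2·3 = 6 = 1·5 + 1), so t ≡ 3·3 = 9 ≡ 4 (mod 5).
    Then x = 650 + 792·4 = 3818, valid modulo lcm(792, 5) = 3960: x ≡ 3818 (mod 3960).
Verify against each original: 3818 mod 11 = 1, 3818 mod 9 = 2, 3818 mod 8 = 2, 3818 mod 5 = 3.

x ≡ 3818 (mod 3960).


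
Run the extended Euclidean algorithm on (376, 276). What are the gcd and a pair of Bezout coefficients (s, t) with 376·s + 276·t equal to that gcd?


Euclidean algorithm on (376, 276) — divide until remainder is 0:
  376 = 1 · 276 + 100
  276 = 2 · 100 + 76
  100 = 1 · 76 + 24
  76 = 3 · 24 + 4
  24 = 6 · 4 + 0
gcd(376, 276) = 4.
Track Bezout coefficients alongside the remainders: start with r₀ = 376 = a·1 + b·0 (s = 1, t = 0) and r₁ = 276 = a·0 + b·1 (s = 0, t = 1); each new remainder r_{k+1} = r_{k-1} − q_k·r_k inherits s_{k+1} = s_{k-1} − q_k·s_k, t_{k+1} = t_{k-1} − q_k·t_k, so r_k = a·s_k + b·t_k at every step:
  q = 1: r = 100, s = 1 − 1·0 = 1, t = 0 − 1·1 = -1  (check: 376·1 + 276·(-1) = 100)
  q = 2: r = 76, s = 0 − 2·1 = -2, t = 1 − 2·(-1) = 3  (check: 376·(-2) + 276·3 = 76)
  q = 1: r = 24, s = 1 − 1·(-2) = 3, t = -1 − 1·3 = -4  (check: 376·3 + 276·(-4) = 24)
  q = 3: r = 4, s = -2 − 3·3 = -11, t = 3 − 3·(-4) = 15  (check: 376·(-11) + 276·15 = 4)
The row with r = 4 (the gcd) gives the Bezout coefficients s = -11, t = 15.
Result: 376 · (-11) + 276 · (15) = 4.

gcd(376, 276) = 4; s = -11, t = 15 (check: 376·(-11) + 276·15 = 4).


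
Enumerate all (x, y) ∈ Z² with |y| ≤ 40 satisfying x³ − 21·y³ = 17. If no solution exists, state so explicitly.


The equation is x³ - 21y³ = 17. For fixed y, x³ = 21·y³ + 17, so a solution requires the RHS to be a perfect cube.
Strategy: iterate y from -40 to 40, compute RHS = 21·y³ + 17, and check whether it is a (positive or negative) perfect cube.
Check small values of y:
  y = 0: RHS = 17 is not a perfect cube.
  y = 1: RHS = 38 is not a perfect cube.
  y = -1: RHS = -4 is not a perfect cube.
  y = 2: RHS = 185 is not a perfect cube.
  y = -2: RHS = -151 is not a perfect cube.
  y = 3: RHS = 584 is not a perfect cube.
  y = -3: RHS = -550 is not a perfect cube.
Continuing the search up to |y| = 40 finds no solutions either.
No (x, y) in the scanned range satisfies the equation.

No integer solutions with |y| ≤ 40.


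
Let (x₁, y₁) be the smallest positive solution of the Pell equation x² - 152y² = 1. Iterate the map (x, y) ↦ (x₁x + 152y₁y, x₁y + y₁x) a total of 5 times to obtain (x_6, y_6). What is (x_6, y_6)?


Step 1: Find the fundamental solution (x₁, y₁) of x² - 152y² = 1.
  Expand √152 as a continued fraction. a₀ = ⌊√152⌋ = 12; iterate m_{k+1} = d_k·a_k − m_k, d_{k+1} = (152 − m_{k+1}²)/d_k, a_{k+1} = ⌊(a₀ + m_{k+1})/d_{k+1}⌋ (starting m₀ = 0, d₀ = 1), with convergents p_k = a_k·p_{k-1} + p_{k-2}, q_k = a_k·q_{k-1} + q_{k-2} (p₋₁ = 1, q₋₁ = 0):
  k = 0: a₀ = 12; p₀/q₀ = 12/1; p₀² − 152·q₀² = 144 − 152 = -8.
  k = 1: m = 12, d = 8, a = ⌊(12 + 12)/8⌋ = 3; p/q = (3·12 + 1)/(3·1 + 0) = 37/3; p² − 152·q² = 1369 − 1368 = 1.
  The first convergent with p² − 152·q² = 1 gives the fundamental solution (x₁, y₁) = (37, 3).
Step 2: Apply the recurrence (x_{n+1}, y_{n+1}) = (x₁x_n + 152y₁y_n, x₁y_n + y₁x_n) repeatedly.
  From (x_1, y_1) = (37, 3): x_2 = 37·37 + 152·3·3 = 2737; y_2 = 37·3 + 3·37 = 222.
  From (x_2, y_2) = (2737, 222): x_3 = 37·2737 + 152·3·222 = 202501; y_3 = 37·222 + 3·2737 = 16425.
  From (x_3, y_3) = (202501, 16425): x_4 = 37·202501 + 152·3·16425 = 14982337; y_4 = 37·16425 + 3·202501 = 1215228.
  From (x_4, y_4) = (14982337, 1215228): x_5 = 37·14982337 + 152·3·1215228 = 1108490437; y_5 = 37·1215228 + 3·14982337 = 89910447.
  From (x_5, y_5) = (1108490437, 89910447): x_6 = 37·1108490437 + 152·3·89910447 = 82013310001; y_6 = 37·89910447 + 3·1108490437 = 6652157850.
Step 3: Verify x_6² - 152·y_6² = 6726183017320126620001 - 6726183017320126620000 = 1 (should be 1). ✓

(x_1, y_1) = (37, 3); (x_6, y_6) = (82013310001, 6652157850).


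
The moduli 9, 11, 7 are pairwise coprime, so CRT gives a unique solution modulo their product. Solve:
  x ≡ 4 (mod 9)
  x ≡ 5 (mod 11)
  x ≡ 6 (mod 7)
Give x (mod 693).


Moduli 9, 11, 7 are pairwise coprime; by CRT there is a unique solution modulo M = 9 · 11 · 7 = 693.
Solve pairwise, accumulating the modulus:
  Start with x ≡ 4 (mod 9).
  Combine with x ≡ 5 (mod 11): since gcd(9, 11) = 1, we get a unique residue mod 99.
    Write x = 4 + 9·t and substitute into x ≡ 5 (mod 11): 9·t ≡ 5 − 4 = 1 (mod 11).
    The inverse of 9 mod 11 is 5 (since 9·5 = 45 = 4·11 + 1), so t ≡ 5·1 = 5 ≡ 5 (mod 11).
    Then x = 4 + 9·5 = 49, valid modulo lcm(9, 11) = 99: x ≡ 49 (mod 99).
  Combine with x ≡ 6 (mod 7): since gcd(99, 7) = 1, we get a unique residue mod 693.
    Write x = 49 + 99·t and substitute into x ≡ 6 (mod 7): 99·t ≡ 6 − 49 = -43 (mod 7).
    Reduce coefficients mod 7: 1·t ≡ 6 (mod 7).
    So t ≡ 6 (mod 7).
    Then x = 49 + 99·6 = 643, valid modulo lcm(99, 7) = 693: x ≡ 643 (mod 693).
Verify: 643 mod 9 = 4 ✓, 643 mod 11 = 5 ✓, 643 mod 7 = 6 ✓.

x ≡ 643 (mod 693).


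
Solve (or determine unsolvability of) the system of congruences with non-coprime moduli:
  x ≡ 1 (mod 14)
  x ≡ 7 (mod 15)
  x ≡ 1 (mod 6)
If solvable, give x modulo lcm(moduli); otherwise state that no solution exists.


Moduli 14, 15, 6 are not pairwise coprime, so CRT works modulo lcm(m_i) when all pairwise compatibility conditions hold.
Pairwise compatibility: gcd(m_i, m_j) must divide a_i - a_j for every pair.
Merge one congruence at a time:
  Start: x ≡ 1 (mod 14).
  Combine with x ≡ 7 (mod 15): gcd(14, 15) = 1; 7 - 1 = 6, which IS divisible by 1, so compatible.
    Write x = 1 + 14·t and substitute into x ≡ 7 (mod 15): 14·t ≡ 7 − 1 = 6 (mod 15).
    The inverse of 14 mod 15 is 14 (since 14·14 = 196 = 13·15 + 1), so t ≡ 14·6 = 84 ≡ 9 (mod 15).
    Then x = 1 + 14·9 = 127, valid modulo lcm(14, 15) = 210: x ≡ 127 (mod 210).
  Combine with x ≡ 1 (mod 6): gcd(210, 6) = 6; 1 - 127 = -126, which IS divisible by 6, so compatible.
    Write x = 127 + 210·t and substitute into x ≡ 1 (mod 6): 210·t ≡ 1 − 127 = -126 (mod 6).
    Divide the congruence (and modulus) by g = 6: 35·t ≡ -21 (mod 1).
    Modulo 1 every t works; take t = 0.
    Then x = 127 + 210·0 = 127, valid modulo lcm(210, 6) = 210: x ≡ 127 (mod 210).
Verify: 127 mod 14 = 1, 127 mod 15 = 7, 127 mod 6 = 1.

x ≡ 127 (mod 210).
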